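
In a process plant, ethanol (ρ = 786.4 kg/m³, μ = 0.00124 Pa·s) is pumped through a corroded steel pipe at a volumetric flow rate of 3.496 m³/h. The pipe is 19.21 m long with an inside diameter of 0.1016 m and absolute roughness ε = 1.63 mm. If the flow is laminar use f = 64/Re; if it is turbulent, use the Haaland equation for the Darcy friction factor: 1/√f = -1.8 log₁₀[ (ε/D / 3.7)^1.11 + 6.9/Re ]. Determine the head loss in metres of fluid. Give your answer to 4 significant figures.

h_f ≈ 0.006914 m

Q = 3.496 m³/h = 3.496/3600 = 0.0009711 m³/s.
Cross-sectional area A = πD²/4 = π(0.1016)²/4 = 0.008107 m²; mean velocity V = Q/A = 0.0009711/0.008107 = 0.1198 m/s.
Reynolds number Re = ρVD/μ = 786.4 · 0.1198 · 0.1016 / 0.00124 = 7718.
Re > 4000 → turbulent. Relative roughness ε/D = 0.00163/0.1016 = 0.016. Haaland: 1/√f = -1.8 log₁₀[(0.016/3.7)^1.11 + 6.9/7718] = -1.8 log₁₀[0.00238 + 0.000894] = 4.472, so f = 0.05.
Darcy-Weisbach: ΔP = f(L/D)(ρV²/2) = 0.05·(19.21/0.1016)·(786.4·0.1198²/2) = 0.05·189.1·5.642 = 53.33 Pa.
Head loss h_f = ΔP/(ρg) = 53.33/(786.4·9.81) = 0.006914 m.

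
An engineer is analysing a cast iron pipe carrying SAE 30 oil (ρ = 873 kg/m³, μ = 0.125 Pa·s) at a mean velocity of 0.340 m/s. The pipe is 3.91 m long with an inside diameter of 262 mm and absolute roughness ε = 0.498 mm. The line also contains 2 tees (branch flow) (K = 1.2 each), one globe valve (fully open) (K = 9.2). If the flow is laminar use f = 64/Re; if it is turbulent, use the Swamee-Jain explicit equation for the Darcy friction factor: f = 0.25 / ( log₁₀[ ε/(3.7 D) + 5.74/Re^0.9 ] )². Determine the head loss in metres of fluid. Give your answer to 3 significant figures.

Reynolds number Re = ρVD/μ = 873 · 0.34 · 0.262 / 0.125 = 622.1.
Re < 2300 → laminar flow, so f = 64/Re = 64/622.1 = 0.1029 (the turbulent correlation is not needed).
Total minor-loss coefficient ΣK = 2·1.2 + 1·9.2 = 11.6.
ΔP = [f·L/D + ΣK]·(ρV²/2) = [0.1029·3.91/0.262 + 11.6]·(873·0.34²/2) = [1.535 + 11.6]·50.46 = 662.8 Pa.
Head loss h_f = ΔP/(ρg) = 662.8/(873·9.81) = 0.0774 m.

h_f ≈ 0.0774 m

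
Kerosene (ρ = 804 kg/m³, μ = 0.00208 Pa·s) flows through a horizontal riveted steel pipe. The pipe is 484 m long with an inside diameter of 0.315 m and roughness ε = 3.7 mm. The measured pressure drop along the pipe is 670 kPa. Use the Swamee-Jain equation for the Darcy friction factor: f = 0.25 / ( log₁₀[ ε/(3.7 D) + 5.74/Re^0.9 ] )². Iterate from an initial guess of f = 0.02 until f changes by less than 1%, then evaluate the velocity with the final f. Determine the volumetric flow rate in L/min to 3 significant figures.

Q ≈ 24300 L/min

Rearranging Darcy-Weisbach: V = √(2·ΔP·D/(f·L·ρ)). With ε/D = 0.0037/0.315 = 0.0117, iterate starting from f = 0.02:
  f = 0.02 → V = √(2·6.7e+05·0.315/(0.02·484·804)) = 7.364 m/s; Re = ρVD/μ = 8.967e+05; f → 0.04016
  f = 0.04016 → V = 5.197 m/s; Re = 6.328e+05; f → 0.04021
Converged (Δf/f < 1%). With the final f = 0.04021: V = √(2·6.7e+05·0.315/(0.04021·484·804)) = 5.194 m/s.
Q = V·A = 5.194·(π/4·0.315²) = 0.4048 m³/s = 24300 L/min.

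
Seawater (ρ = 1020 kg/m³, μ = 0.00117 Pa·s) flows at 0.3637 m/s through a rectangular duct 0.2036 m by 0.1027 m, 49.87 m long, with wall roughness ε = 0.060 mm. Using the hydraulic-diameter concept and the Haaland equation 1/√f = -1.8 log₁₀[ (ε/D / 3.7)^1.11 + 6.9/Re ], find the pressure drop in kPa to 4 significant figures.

ΔP ≈ 0.5580 kPa

Hydraulic diameter D_h = 4A/P = 4·(0.2036·0.1027)/(2·(0.2036+0.1027)) = 0.08364/0.6126 = 0.1365 m.
Re = ρVD_h/μ = 1020·0.3637·0.1365/0.00117 = 4.329e+04.
ε/D_h = 6e-05/0.1365 = 0.000439; Haaland gives 1/√f = -1.8 log₁₀[4.39e-05+0.000159] = 6.645, so f = 0.02265.
ΔP = f(L/D_h)(ρV²/2) = 0.02265·49.87/0.1365·67.46 = 558 Pa.
ΔP = 0.5580 kPa.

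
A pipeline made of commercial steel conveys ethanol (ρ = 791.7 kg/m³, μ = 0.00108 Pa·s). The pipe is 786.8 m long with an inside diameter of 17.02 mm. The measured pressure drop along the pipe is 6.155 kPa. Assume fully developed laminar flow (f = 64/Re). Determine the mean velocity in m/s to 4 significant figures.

For laminar flow, f = 64/Re with Re = ρVD/μ, so Darcy-Weisbach reduces to ΔP = 32μLV/D². Solving for V: V = ΔP·D²/(32μL) = 6155·(0.01702)²/(32·0.00108·786.8) = 0.06557 m/s.
Check: Re = ρVD/μ = 791.7·0.06557·0.01702/0.00108 = 818.1 < 2300, so the laminar assumption holds.

V ≈ 0.06557 m/s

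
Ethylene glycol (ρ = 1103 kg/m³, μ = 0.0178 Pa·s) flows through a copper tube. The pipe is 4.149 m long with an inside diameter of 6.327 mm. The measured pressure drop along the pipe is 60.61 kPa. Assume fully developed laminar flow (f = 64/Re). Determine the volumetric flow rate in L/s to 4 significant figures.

For laminar flow, f = 64/Re with Re = ρVD/μ, so Darcy-Weisbach reduces to ΔP = 32μLV/D². Solving for V: V = ΔP·D²/(32μL) = 6.061e+04·(0.006327)²/(32·0.0178·4.149) = 1.027 m/s.
Check: Re = ρVD/μ = 1103·1.027·0.006327/0.0178 = 402.5 < 2300, so the laminar assumption holds.
Q = V·A = 1.027·(π/4·0.006327²) = 3.228e-05 m³/s = 0.03228 L/s.

Q ≈ 0.03228 L/s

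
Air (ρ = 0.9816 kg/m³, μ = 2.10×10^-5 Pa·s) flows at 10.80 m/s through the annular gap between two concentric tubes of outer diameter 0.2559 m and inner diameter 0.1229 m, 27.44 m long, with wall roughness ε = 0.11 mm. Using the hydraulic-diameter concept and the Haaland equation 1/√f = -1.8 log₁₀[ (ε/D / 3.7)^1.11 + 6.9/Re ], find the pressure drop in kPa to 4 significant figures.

ΔP ≈ 0.2637 kPa

Hydraulic diameter D_h = 4A/P = D_o - D_i = 0.2559 - 0.1229 = 0.133 m.
Re = ρVD_h/μ = 0.9816·10.8·0.133/2.1e-05 = 6.714e+04.
ε/D_h = 0.00011/0.133 = 0.000827; Haaland gives 1/√f = -1.8 log₁₀[8.87e-05+0.000103] = 6.692, so f = 0.02233.
ΔP = f(L/D_h)(ρV²/2) = 0.02233·27.44/0.133·57.25 = 263.7 Pa.
ΔP = 0.2637 kPa.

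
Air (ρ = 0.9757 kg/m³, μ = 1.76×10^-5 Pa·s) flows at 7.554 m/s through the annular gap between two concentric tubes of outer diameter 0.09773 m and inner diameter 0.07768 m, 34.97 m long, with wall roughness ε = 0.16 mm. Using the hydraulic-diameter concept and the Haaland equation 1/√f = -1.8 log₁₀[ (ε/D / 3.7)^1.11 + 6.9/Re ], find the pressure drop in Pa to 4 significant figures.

ΔP ≈ 2030 Pa

Hydraulic diameter D_h = 4A/P = D_o - D_i = 0.09773 - 0.07768 = 0.02005 m.
Re = ρVD_h/μ = 0.9757·7.554·0.02005/1.76e-05 = 8396.
ε/D_h = 0.00016/0.02005 = 0.00798; Haaland gives 1/√f = -1.8 log₁₀[0.0011+0.000822] = 4.89, so f = 0.04182.
ΔP = f(L/D_h)(ρV²/2) = 0.04182·34.97/0.02005·27.84 = 2030 Pa.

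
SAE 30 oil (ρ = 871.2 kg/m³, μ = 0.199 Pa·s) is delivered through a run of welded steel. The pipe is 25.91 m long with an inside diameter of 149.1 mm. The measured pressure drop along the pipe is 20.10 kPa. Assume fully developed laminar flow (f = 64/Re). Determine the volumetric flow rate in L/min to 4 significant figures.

Q ≈ 2837 L/min

For laminar flow, f = 64/Re with Re = ρVD/μ, so Darcy-Weisbach reduces to ΔP = 32μLV/D². Solving for V: V = ΔP·D²/(32μL) = 2.01e+04·(0.1491)²/(32·0.199·25.91) = 2.708 m/s.
Check: Re = ρVD/μ = 871.2·2.708·0.1491/0.199 = 1768 < 2300, so the laminar assumption holds.
Q = V·A = 2.708·(π/4·0.1491²) = 0.04729 m³/s = 2837 L/min.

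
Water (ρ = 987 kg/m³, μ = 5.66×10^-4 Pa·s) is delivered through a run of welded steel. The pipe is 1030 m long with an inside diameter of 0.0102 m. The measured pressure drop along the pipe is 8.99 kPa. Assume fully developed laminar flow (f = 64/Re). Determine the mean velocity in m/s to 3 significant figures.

V ≈ 0.0501 m/s

For laminar flow, f = 64/Re with Re = ρVD/μ, so Darcy-Weisbach reduces to ΔP = 32μLV/D². Solving for V: V = ΔP·D²/(32μL) = 8990·(0.0102)²/(32·0.000566·1030) = 0.05014 m/s.
Check: Re = ρVD/μ = 987·0.05014·0.0102/0.000566 = 891.8 < 2300, so the laminar assumption holds.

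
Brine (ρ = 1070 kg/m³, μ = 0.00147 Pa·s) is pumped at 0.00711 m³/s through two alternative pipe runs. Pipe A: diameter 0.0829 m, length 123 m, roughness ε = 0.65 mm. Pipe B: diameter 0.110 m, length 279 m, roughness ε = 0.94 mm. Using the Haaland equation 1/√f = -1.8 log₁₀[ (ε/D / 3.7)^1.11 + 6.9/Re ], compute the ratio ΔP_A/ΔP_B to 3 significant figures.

ΔP_A/ΔP_B ≈ 1.75

Pipe A: V = Q/A = 0.00711/0.005398 = 1.317 m/s; Re = 7.949e+04; ε/D = 0.00784; Haaland → f = 0.03585; ΔP_A = f(L/D)(ρV²/2) = 4.937e+04 Pa.
Pipe B: V = Q/A = 0.00711/0.009503 = 0.7482 m/s; Re = 5.99e+04; ε/D = 0.00855; Haaland → f = 0.03705; ΔP_B = f(L/D)(ρV²/2) = 2.814e+04 Pa.
ΔP_A/ΔP_B = 4.937e+04/2.814e+04 = 1.75.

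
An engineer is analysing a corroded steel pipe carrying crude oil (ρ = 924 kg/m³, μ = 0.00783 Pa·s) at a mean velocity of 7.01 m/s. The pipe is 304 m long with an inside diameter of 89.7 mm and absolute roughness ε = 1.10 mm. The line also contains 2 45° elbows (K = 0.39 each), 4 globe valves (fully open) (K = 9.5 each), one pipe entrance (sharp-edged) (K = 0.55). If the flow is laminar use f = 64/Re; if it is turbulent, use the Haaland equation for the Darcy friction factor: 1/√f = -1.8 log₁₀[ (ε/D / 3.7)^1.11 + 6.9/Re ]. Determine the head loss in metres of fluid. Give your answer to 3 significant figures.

h_f ≈ 450 m

Reynolds number Re = ρVD/μ = 924 · 7.01 · 0.0897 / 0.00783 = 7.42e+04.
Re > 4000 → turbulent. Relative roughness ε/D = 0.0011/0.0897 = 0.0123. Haaland: 1/√f = -1.8 log₁₀[(0.0123/3.7)^1.11 + 6.9/7.42e+04] = -1.8 log₁₀[0.00177 + 9.3e-05] = 4.914, so f = 0.04141.
Total minor-loss coefficient ΣK = 2·0.39 + 4·9.5 + 1·0.55 = 39.3.
ΔP = [f·L/D + ΣK]·(ρV²/2) = [0.04141·304/0.0897 + 39.3]·(924·7.01²/2) = [140.3 + 39.3]·2.27e+04 = 4.079e+06 Pa.
Head loss h_f = ΔP/(ρg) = 4.079e+06/(924·9.81) = 450 m.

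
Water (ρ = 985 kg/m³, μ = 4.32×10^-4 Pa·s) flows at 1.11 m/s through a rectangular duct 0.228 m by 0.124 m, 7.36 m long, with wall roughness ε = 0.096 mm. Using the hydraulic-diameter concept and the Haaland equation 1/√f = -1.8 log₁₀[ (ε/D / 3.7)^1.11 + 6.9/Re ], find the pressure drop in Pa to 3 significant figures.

Hydraulic diameter D_h = 4A/P = 4·(0.228·0.124)/(2·(0.228+0.124)) = 0.1131/0.704 = 0.1606 m.
Re = ρVD_h/μ = 985·1.11·0.1606/0.000432 = 4.066e+05.
ε/D_h = 9.6e-05/0.1606 = 0.000598; Haaland gives 1/√f = -1.8 log₁₀[6.18e-05+1.7e-05] = 7.386, so f = 0.01833.
ΔP = f(L/D_h)(ρV²/2) = 0.01833·7.36/0.1606·606.8 = 509.6 Pa.

ΔP ≈ 510 Pa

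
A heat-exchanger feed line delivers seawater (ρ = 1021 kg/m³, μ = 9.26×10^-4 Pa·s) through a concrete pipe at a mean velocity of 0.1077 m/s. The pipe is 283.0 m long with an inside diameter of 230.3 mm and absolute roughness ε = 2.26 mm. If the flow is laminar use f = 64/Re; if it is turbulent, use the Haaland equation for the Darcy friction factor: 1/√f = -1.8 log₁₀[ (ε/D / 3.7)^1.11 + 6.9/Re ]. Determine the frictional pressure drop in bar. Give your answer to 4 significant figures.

Reynolds number Re = ρVD/μ = 1021 · 0.1077 · 0.2303 / 0.000926 = 2.735e+04.
Re > 4000 → turbulent. Relative roughness ε/D = 0.00226/0.2303 = 0.00981. Haaland: 1/√f = -1.8 log₁₀[(0.00981/3.7)^1.11 + 6.9/2.735e+04] = -1.8 log₁₀[0.00138 + 0.000252] = 5.016, so f = 0.03974.
Darcy-Weisbach: ΔP = f(L/D)(ρV²/2) = 0.03974·(283/0.2303)·(1021·0.1077²/2) = 0.03974·1229·5.921 = 289.2 Pa.
ΔP = 289.2 Pa = 0.002892 bar.

ΔP ≈ 0.002892 bar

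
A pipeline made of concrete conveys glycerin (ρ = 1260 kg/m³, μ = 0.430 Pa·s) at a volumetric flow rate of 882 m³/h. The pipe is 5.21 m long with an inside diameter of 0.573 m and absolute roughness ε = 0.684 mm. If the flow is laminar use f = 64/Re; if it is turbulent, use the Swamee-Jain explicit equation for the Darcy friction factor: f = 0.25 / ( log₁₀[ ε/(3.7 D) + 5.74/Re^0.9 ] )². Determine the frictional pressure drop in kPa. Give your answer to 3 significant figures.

Q = 882 m³/h = 882/3600 = 0.245 m³/s.
Cross-sectional area A = πD²/4 = π(0.573)²/4 = 0.2579 m²; mean velocity V = Q/A = 0.245/0.2579 = 0.9501 m/s.
Reynolds number Re = ρVD/μ = 1260 · 0.9501 · 0.573 / 0.43 = 1595.
Re < 2300 → laminar flow, so f = 64/Re = 64/1595 = 0.04012 (the turbulent correlation is not needed).
Darcy-Weisbach: ΔP = f(L/D)(ρV²/2) = 0.04012·(5.21/0.573)·(1260·0.9501²/2) = 0.04012·9.092·568.7 = 207.5 Pa.
ΔP = 207.5 Pa = 0.207 kPa.

ΔP ≈ 0.207 kPa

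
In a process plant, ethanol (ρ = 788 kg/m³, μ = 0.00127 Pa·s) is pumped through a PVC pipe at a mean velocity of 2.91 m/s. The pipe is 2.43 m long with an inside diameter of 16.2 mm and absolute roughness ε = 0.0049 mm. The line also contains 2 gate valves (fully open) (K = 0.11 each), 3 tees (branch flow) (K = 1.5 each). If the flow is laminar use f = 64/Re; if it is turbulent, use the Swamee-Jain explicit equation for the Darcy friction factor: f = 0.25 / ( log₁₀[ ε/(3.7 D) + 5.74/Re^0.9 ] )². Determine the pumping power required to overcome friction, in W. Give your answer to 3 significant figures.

P ≈ 16.8 W

Reynolds number Re = ρVD/μ = 788 · 2.91 · 0.0162 / 0.00127 = 2.925e+04.
Re > 4000 → turbulent. Relative roughness ε/D = 4.9e-06/0.0162 = 0.000302. Swamee-Jain: f = 0.25/(log₁₀[0.000302/3.7 + 5.74/2.925e+04^0.9])² = 0.25/(log₁₀[8.17e-05 + 0.000549])² = 0.25/(-3.2)² = 0.02441.
Total minor-loss coefficient ΣK = 2·0.11 + 3·1.5 = 4.72.
ΔP = [f·L/D + ΣK]·(ρV²/2) = [0.02441·2.43/0.0162 + 4.72]·(788·2.91²/2) = [3.661 + 4.72]·3336 = 2.796e+04 Pa.
Q = V·A = 2.91·0.0002061 = 0.0005998 m³/s.
Pumping power P = QΔP = 0.0005998·2.796e+04 = 16.77 W = 16.8 W.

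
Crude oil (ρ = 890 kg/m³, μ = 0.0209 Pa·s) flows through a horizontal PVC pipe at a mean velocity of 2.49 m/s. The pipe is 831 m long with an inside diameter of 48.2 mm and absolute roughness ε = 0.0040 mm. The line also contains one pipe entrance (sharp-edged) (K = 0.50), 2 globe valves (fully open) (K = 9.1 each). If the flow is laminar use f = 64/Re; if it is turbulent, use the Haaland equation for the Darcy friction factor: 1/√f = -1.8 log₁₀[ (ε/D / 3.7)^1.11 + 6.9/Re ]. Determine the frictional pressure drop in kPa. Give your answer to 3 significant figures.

Reynolds number Re = ρVD/μ = 890 · 2.49 · 0.0482 / 0.0209 = 5111.
Re > 4000 → turbulent. Relative roughness ε/D = 4e-06/0.0482 = 8.3e-05. Haaland: 1/√f = -1.8 log₁₀[(8.3e-05/3.7)^1.11 + 6.9/5111] = -1.8 log₁₀[6.91e-06 + 0.00135] = 5.161, so f = 0.03754.
Total minor-loss coefficient ΣK = 1·0.5 + 2·9.1 = 18.7.
ΔP = [f·L/D + ΣK]·(ρV²/2) = [0.03754·831/0.0482 + 18.7]·(890·2.49²/2) = [647.2 + 18.7]·2759 = 1.837e+06 Pa.
ΔP = 1.837e+06 Pa = 1840 kPa.

ΔP ≈ 1840 kPa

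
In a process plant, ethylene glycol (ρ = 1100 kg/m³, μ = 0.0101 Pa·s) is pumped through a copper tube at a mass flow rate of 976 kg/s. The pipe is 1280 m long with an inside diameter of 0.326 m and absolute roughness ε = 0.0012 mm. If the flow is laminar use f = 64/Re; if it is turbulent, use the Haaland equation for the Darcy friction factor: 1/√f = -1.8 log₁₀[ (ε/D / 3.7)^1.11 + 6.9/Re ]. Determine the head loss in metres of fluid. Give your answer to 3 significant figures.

A = πD²/4 = π(0.326)²/4 = 0.08347 m²; mean velocity V = ṁ/(ρA) = 976/(1100 · 0.08347) = 10.63 m/s.
Reynolds number Re = ρVD/μ = 1100 · 10.63 · 0.326 / 0.0101 = 3.774e+05.
Re > 4000 → turbulent. Relative roughness ε/D = 1.2e-06/0.326 = 3.68e-06. Haaland: 1/√f = -1.8 log₁₀[(3.68e-06/3.7)^1.11 + 6.9/3.774e+05] = -1.8 log₁₀[2.18e-07 + 1.83e-05] = 8.519, so f = 0.01378.
Darcy-Weisbach: ΔP = f(L/D)(ρV²/2) = 0.01378·(1280/0.326)·(1100·10.63²/2) = 0.01378·3926·6.215e+04 = 3.362e+06 Pa.
Head loss h_f = ΔP/(ρg) = 3.362e+06/(1100·9.81) = 312 m.

h_f ≈ 312 m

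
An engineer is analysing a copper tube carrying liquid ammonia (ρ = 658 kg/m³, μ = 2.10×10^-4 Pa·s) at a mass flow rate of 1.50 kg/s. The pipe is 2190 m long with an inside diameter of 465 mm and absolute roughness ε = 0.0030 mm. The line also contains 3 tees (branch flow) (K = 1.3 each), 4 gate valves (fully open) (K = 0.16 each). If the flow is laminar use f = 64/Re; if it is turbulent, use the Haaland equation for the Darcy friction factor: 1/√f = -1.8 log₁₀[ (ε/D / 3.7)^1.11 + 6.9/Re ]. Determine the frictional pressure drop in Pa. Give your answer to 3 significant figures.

ΔP ≈ 7.50 Pa

A = πD²/4 = π(0.465)²/4 = 0.1698 m²; mean velocity V = ṁ/(ρA) = 1.5/(658 · 0.1698) = 0.01342 m/s.
Reynolds number Re = ρVD/μ = 658 · 0.01342 · 0.465 / 0.00021 = 1.956e+04.
Re > 4000 → turbulent. Relative roughness ε/D = 3e-06/0.465 = 6.45e-06. Haaland: 1/√f = -1.8 log₁₀[(6.45e-06/3.7)^1.11 + 6.9/1.956e+04] = -1.8 log₁₀[4.06e-07 + 0.000353] = 6.214, so f = 0.0259.
Total minor-loss coefficient ΣK = 3·1.3 + 4·0.16 = 4.54.
ΔP = [f·L/D + ΣK]·(ρV²/2) = [0.0259·2190/0.465 + 4.54]·(658·0.01342²/2) = [122 + 4.54]·0.05928 = 7.501 Pa.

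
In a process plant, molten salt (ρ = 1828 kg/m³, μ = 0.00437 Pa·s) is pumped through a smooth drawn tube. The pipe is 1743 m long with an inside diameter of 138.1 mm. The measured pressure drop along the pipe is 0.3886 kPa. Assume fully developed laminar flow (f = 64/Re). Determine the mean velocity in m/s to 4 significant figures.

V ≈ 0.03041 m/s

For laminar flow, f = 64/Re with Re = ρVD/μ, so Darcy-Weisbach reduces to ΔP = 32μLV/D². Solving for V: V = ΔP·D²/(32μL) = 388.6·(0.1381)²/(32·0.00437·1743) = 0.03041 m/s.
Check: Re = ρVD/μ = 1828·0.03041·0.1381/0.00437 = 1757 < 2300, so the laminar assumption holds.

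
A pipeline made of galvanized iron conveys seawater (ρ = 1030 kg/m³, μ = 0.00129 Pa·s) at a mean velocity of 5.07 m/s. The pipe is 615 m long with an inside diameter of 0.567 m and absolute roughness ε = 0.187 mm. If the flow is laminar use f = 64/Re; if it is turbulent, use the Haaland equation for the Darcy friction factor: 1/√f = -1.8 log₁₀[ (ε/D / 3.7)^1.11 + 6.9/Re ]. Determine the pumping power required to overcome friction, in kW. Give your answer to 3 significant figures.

P ≈ 286 kW

Reynolds number Re = ρVD/μ = 1030 · 5.07 · 0.567 / 0.00129 = 2.295e+06.
Re > 4000 → turbulent. Relative roughness ε/D = 0.000187/0.567 = 0.00033. Haaland: 1/√f = -1.8 log₁₀[(0.00033/3.7)^1.11 + 6.9/2.295e+06] = -1.8 log₁₀[3.2e-05 + 3.01e-06] = 8.022, so f = 0.01554.
Darcy-Weisbach: ΔP = f(L/D)(ρV²/2) = 0.01554·(615/0.567)·(1030·5.07²/2) = 0.01554·1085·1.324e+04 = 2.232e+05 Pa.
Q = V·A = 5.07·0.2525 = 1.28 m³/s.
Pumping power P = QΔP = 1.28·2.232e+05 = 285700 W = 286 kW.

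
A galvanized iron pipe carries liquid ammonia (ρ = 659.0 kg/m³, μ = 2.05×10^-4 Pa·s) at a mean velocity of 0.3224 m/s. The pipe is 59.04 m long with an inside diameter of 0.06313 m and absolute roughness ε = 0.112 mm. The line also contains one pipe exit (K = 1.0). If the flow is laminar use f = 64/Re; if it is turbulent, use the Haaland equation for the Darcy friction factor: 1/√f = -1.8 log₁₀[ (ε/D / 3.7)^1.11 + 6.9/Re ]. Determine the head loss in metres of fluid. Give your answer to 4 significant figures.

h_f ≈ 0.1297 m

Reynolds number Re = ρVD/μ = 659 · 0.3224 · 0.06313 / 0.000205 = 6.543e+04.
Re > 4000 → turbulent. Relative roughness ε/D = 0.000112/0.06313 = 0.00177. Haaland: 1/√f = -1.8 log₁₀[(0.00177/3.7)^1.11 + 6.9/6.543e+04] = -1.8 log₁₀[0.000207 + 0.000105] = 6.31, so f = 0.02512.
Total minor-loss coefficient ΣK = 1·1 = 1.
ΔP = [f·L/D + ΣK]·(ρV²/2) = [0.02512·59.04/0.06313 + 1]·(659·0.3224²/2) = [23.49 + 1]·34.25 = 838.8 Pa.
Head loss h_f = ΔP/(ρg) = 838.8/(659·9.81) = 0.1297 m.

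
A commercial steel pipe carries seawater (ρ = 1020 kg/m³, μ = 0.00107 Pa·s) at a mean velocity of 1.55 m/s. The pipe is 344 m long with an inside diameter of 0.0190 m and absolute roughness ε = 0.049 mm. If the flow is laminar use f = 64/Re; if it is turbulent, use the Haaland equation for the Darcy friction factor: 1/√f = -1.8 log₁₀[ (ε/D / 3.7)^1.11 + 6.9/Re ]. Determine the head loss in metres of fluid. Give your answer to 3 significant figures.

Reynolds number Re = ρVD/μ = 1020 · 1.55 · 0.019 / 0.00107 = 2.807e+04.
Re > 4000 → turbulent. Relative roughness ε/D = 4.9e-05/0.019 = 0.00258. Haaland: 1/√f = -1.8 log₁₀[(0.00258/3.7)^1.11 + 6.9/2.807e+04] = -1.8 log₁₀[0.000313 + 0.000246] = 5.855, so f = 0.02918.
Darcy-Weisbach: ΔP = f(L/D)(ρV²/2) = 0.02918·(344/0.019)·(1020·1.55²/2) = 0.02918·1.811e+04·1225 = 6.472e+05 Pa.
Head loss h_f = ΔP/(ρg) = 6.472e+05/(1020·9.81) = 64.7 m.

h_f ≈ 64.7 m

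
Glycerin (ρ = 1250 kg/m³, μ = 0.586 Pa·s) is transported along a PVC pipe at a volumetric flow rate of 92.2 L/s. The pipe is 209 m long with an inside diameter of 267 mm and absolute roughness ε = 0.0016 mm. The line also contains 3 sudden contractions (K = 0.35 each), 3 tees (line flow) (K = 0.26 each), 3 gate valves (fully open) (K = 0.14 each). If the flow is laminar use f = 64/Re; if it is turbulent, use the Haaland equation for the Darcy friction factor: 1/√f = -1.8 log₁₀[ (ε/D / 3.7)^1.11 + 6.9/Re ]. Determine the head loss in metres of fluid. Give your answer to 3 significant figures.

h_f ≈ 7.69 m

Q = 92.2 L/s = 92.2/1000 = 0.0922 m³/s.
Cross-sectional area A = πD²/4 = π(0.267)²/4 = 0.05599 m²; mean velocity V = Q/A = 0.0922/0.05599 = 1.647 m/s.
Reynolds number Re = ρVD/μ = 1250 · 1.647 · 0.267 / 0.586 = 937.9.
Re < 2300 → laminar flow, so f = 64/Re = 64/937.9 = 0.06824 (the turbulent correlation is not needed).
Total minor-loss coefficient ΣK = 3·0.35 + 3·0.26 + 3·0.14 = 2.25.
ΔP = [f·L/D + ΣK]·(ρV²/2) = [0.06824·209/0.267 + 2.25]·(1250·1.647²/2) = [53.42 + 2.25]·1695 = 9.434e+04 Pa.
Head loss h_f = ΔP/(ρg) = 9.434e+04/(1250·9.81) = 7.69 m.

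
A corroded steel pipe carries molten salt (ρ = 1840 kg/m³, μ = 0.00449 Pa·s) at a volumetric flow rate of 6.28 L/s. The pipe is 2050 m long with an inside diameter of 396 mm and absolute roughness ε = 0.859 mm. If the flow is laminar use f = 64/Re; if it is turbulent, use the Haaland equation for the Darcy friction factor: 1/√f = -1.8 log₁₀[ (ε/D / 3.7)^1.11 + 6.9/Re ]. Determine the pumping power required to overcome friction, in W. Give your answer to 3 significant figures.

Q = 6.28 L/s = 6.28/1000 = 0.00628 m³/s.
Cross-sectional area A = πD²/4 = π(0.396)²/4 = 0.1232 m²; mean velocity V = Q/A = 0.00628/0.1232 = 0.05099 m/s.
Reynolds number Re = ρVD/μ = 1840 · 0.05099 · 0.396 / 0.00449 = 8275.
Re > 4000 → turbulent. Relative roughness ε/D = 0.000859/0.396 = 0.00217. Haaland: 1/√f = -1.8 log₁₀[(0.00217/3.7)^1.11 + 6.9/8275] = -1.8 log₁₀[0.000259 + 0.000834] = 5.331, so f = 0.03519.
Darcy-Weisbach: ΔP = f(L/D)(ρV²/2) = 0.03519·(2050/0.396)·(1840·0.05099²/2) = 0.03519·5177·2.392 = 435.7 Pa.
Pumping power P = QΔP = 0.00628·435.7 = 2.736 W = 2.74 W.

P ≈ 2.74 W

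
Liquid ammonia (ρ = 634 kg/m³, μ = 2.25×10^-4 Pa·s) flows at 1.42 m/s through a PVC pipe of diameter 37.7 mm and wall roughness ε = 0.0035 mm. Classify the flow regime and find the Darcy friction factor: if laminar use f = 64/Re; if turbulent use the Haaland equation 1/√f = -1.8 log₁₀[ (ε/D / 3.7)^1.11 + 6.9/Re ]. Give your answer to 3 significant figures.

Re = ρVD/μ = 634·1.42·0.0377/0.000225 = 1.508e+05.
Re > 4000 → turbulent. ε/D = 3.5e-06/0.0377 = 9.28e-05; Haaland: 1/√f = -1.8 log₁₀[7.82e-06 + 4.57e-05] = 7.688, so f = 0.01692.

f ≈ 0.0169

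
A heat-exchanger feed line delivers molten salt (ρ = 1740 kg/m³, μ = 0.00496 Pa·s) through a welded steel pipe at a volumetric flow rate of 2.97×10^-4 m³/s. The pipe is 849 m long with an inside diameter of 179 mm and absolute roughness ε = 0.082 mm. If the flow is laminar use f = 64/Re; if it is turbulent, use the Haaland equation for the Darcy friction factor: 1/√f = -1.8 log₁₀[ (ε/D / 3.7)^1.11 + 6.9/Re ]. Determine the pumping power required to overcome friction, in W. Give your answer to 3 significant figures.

P ≈ 0.0147 W

Cross-sectional area A = πD²/4 = π(0.179)²/4 = 0.02516 m²; mean velocity V = Q/A = 0.000297/0.02516 = 0.0118 m/s.
Reynolds number Re = ρVD/μ = 1740 · 0.0118 · 0.179 / 0.00496 = 741.1.
Re < 2300 → laminar flow, so f = 64/Re = 64/741.1 = 0.08636 (the turbulent correlation is not needed).
Darcy-Weisbach: ΔP = f(L/D)(ρV²/2) = 0.08636·(849/0.179)·(1740·0.0118²/2) = 0.08636·4743·0.1212 = 49.64 Pa.
Pumping power P = QΔP = 0.000297·49.64 = 0.01474 W = 0.0147 W.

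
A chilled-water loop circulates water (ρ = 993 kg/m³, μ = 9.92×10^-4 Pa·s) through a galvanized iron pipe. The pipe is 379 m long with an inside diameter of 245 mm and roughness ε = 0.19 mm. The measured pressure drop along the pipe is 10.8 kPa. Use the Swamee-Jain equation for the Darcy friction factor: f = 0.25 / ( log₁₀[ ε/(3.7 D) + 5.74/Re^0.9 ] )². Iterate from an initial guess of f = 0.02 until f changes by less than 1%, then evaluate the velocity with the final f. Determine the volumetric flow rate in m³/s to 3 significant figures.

Q ≈ 0.0393 m³/s

Rearranging Darcy-Weisbach: V = √(2·ΔP·D/(f·L·ρ)). With ε/D = 0.00019/0.245 = 0.000776, iterate starting from f = 0.02:
  f = 0.02 → V = √(2·1.08e+04·0.245/(0.02·379·993)) = 0.8385 m/s; Re = ρVD/μ = 2.056e+05; f → 0.02022
  f = 0.02022 → V = 0.834 m/s; Re = 2.045e+05; f → 0.02023
Converged (Δf/f < 1%). With the final f = 0.02023: V = √(2·1.08e+04·0.245/(0.02023·379·993)) = 0.8338 m/s.
Q = V·A = 0.8338·(π/4·0.245²) = 0.03931 m³/s = 0.0393 m³/s.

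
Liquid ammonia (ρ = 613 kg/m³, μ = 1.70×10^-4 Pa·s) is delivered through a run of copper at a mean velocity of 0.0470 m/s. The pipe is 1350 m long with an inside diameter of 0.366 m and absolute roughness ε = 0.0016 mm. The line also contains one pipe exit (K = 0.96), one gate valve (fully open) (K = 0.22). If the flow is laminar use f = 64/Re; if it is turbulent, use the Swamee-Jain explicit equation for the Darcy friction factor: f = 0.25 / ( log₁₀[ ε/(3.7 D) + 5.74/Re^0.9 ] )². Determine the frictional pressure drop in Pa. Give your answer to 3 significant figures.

Reynolds number Re = ρVD/μ = 613 · 0.047 · 0.366 / 0.00017 = 6.203e+04.
Re > 4000 → turbulent. Relative roughness ε/D = 1.6e-06/0.366 = 4.37e-06. Swamee-Jain: f = 0.25/(log₁₀[4.37e-06/3.7 + 5.74/6.203e+04^0.9])² = 0.25/(log₁₀[1.18e-06 + 0.000279])² = 0.25/(-3.553)² = 0.01981.
Total minor-loss coefficient ΣK = 1·0.96 + 1·0.22 = 1.18.
ΔP = [f·L/D + ΣK]·(ρV²/2) = [0.01981·1350/0.366 + 1.18]·(613·0.047²/2) = [73.06 + 1.18]·0.6771 = 50.27 Pa.

ΔP ≈ 50.3 Pa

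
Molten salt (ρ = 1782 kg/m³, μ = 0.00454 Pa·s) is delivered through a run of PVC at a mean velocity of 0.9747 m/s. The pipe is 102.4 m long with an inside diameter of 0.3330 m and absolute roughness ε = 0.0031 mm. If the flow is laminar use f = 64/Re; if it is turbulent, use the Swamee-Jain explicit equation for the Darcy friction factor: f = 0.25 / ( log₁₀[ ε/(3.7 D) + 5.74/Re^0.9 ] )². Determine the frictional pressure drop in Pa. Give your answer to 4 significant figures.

ΔP ≈ 4440 Pa

Reynolds number Re = ρVD/μ = 1782 · 0.9747 · 0.333 / 0.00454 = 1.274e+05.
Re > 4000 → turbulent. Relative roughness ε/D = 3.1e-06/0.333 = 9.31e-06. Swamee-Jain: f = 0.25/(log₁₀[9.31e-06/3.7 + 5.74/1.274e+05^0.9])² = 0.25/(log₁₀[2.52e-06 + 0.000146])² = 0.25/(-3.828)² = 0.01706.
Darcy-Weisbach: ΔP = f(L/D)(ρV²/2) = 0.01706·(102.4/0.333)·(1782·0.9747²/2) = 0.01706·307.5·846.5 = 4440 Pa.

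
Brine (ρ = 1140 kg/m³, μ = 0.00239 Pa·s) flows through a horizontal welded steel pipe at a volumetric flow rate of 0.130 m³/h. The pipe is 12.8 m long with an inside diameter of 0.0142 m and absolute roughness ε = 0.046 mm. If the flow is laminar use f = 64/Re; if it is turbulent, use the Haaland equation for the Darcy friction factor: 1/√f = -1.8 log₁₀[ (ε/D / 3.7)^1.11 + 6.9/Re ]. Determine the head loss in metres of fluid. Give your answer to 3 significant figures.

h_f ≈ 0.0990 m

Q = 0.130 m³/h = 0.130/3600 = 3.611e-05 m³/s.
Cross-sectional area A = πD²/4 = π(0.0142)²/4 = 0.0001584 m²; mean velocity V = Q/A = 3.611e-05/0.0001584 = 0.228 m/s.
Reynolds number Re = ρVD/μ = 1140 · 0.228 · 0.0142 / 0.00239 = 1544.
Re < 2300 → laminar flow, so f = 64/Re = 64/1544 = 0.04144 (the turbulent correlation is not needed).
Darcy-Weisbach: ΔP = f(L/D)(ρV²/2) = 0.04144·(12.8/0.0142)·(1140·0.228²/2) = 0.04144·901.4·29.64 = 1107 Pa.
Head loss h_f = ΔP/(ρg) = 1107/(1140·9.81) = 0.0990 m.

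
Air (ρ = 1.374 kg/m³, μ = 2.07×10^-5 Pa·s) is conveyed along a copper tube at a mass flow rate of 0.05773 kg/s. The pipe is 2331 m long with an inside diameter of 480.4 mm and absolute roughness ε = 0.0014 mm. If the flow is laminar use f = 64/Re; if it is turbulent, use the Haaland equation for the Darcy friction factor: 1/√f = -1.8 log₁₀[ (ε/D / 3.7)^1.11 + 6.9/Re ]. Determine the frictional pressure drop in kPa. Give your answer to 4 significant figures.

ΔP ≈ 0.006022 kPa

A = πD²/4 = π(0.4804)²/4 = 0.1813 m²; mean velocity V = ṁ/(ρA) = 0.05773/(1.374 · 0.1813) = 0.2318 m/s.
Reynolds number Re = ρVD/μ = 1.374 · 0.2318 · 0.4804 / 2.07e-05 = 7392.
Re > 4000 → turbulent. Relative roughness ε/D = 1.4e-06/0.4804 = 2.91e-06. Haaland: 1/√f = -1.8 log₁₀[(2.91e-06/3.7)^1.11 + 6.9/7392] = -1.8 log₁₀[1.68e-07 + 0.000933] = 5.454, so f = 0.03362.
Darcy-Weisbach: ΔP = f(L/D)(ρV²/2) = 0.03362·(2331/0.4804)·(1.374·0.2318²/2) = 0.03362·4852·0.03691 = 6.022 Pa.
ΔP = 6.022 Pa = 0.006022 kPa.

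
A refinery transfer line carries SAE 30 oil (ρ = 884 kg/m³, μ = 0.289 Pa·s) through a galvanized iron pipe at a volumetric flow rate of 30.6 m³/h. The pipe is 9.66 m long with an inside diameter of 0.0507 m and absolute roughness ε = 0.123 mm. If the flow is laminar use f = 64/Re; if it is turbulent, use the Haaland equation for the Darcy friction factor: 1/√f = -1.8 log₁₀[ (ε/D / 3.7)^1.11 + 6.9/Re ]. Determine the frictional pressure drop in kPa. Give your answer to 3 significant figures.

Q = 30.6 m³/h = 30.6/3600 = 0.0085 m³/s.
Cross-sectional area A = πD²/4 = π(0.0507)²/4 = 0.002019 m²; mean velocity V = Q/A = 0.0085/0.002019 = 4.21 m/s.
Reynolds number Re = ρVD/μ = 884 · 4.21 · 0.0507 / 0.289 = 652.9.
Re < 2300 → laminar flow, so f = 64/Re = 64/652.9 = 0.09802 (the turbulent correlation is not needed).
Darcy-Weisbach: ΔP = f(L/D)(ρV²/2) = 0.09802·(9.66/0.0507)·(884·4.21²/2) = 0.09802·190.5·7835 = 1.463e+05 Pa.
ΔP = 1.463e+05 Pa = 146 kPa.

ΔP ≈ 146 kPa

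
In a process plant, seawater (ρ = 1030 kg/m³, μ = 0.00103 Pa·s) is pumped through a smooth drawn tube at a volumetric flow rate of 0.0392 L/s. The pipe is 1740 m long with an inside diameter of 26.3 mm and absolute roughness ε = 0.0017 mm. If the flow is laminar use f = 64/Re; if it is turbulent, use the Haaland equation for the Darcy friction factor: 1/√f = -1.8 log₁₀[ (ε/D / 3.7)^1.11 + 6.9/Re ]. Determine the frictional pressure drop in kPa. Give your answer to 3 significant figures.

Q = 0.0392 L/s = 0.0392/1000 = 3.92e-05 m³/s.
Cross-sectional area A = πD²/4 = π(0.0263)²/4 = 0.0005433 m²; mean velocity V = Q/A = 3.92e-05/0.0005433 = 0.07216 m/s.
Reynolds number Re = ρVD/μ = 1030 · 0.07216 · 0.0263 / 0.00103 = 1898.
Re < 2300 → laminar flow, so f = 64/Re = 64/1898 = 0.03372 (the turbulent correlation is not needed).
Darcy-Weisbach: ΔP = f(L/D)(ρV²/2) = 0.03372·(1740/0.0263)·(1030·0.07216²/2) = 0.03372·6.616e+04·2.681 = 5983 Pa.
ΔP = 5983 Pa = 5.98 kPa.

ΔP ≈ 5.98 kPa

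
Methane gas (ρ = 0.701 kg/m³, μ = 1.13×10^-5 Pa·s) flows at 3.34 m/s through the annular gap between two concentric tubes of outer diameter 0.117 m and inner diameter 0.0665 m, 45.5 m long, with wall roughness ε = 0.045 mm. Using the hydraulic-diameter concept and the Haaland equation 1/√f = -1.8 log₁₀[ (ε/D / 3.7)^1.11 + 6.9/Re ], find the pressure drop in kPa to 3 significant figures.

Hydraulic diameter D_h = 4A/P = D_o - D_i = 0.117 - 0.0665 = 0.0505 m.
Re = ρVD_h/μ = 0.701·3.34·0.0505/1.13e-05 = 1.046e+04.
ε/D_h = 4.5e-05/0.0505 = 0.000891; Haaland gives 1/√f = -1.8 log₁₀[9.63e-05+0.000659] = 5.619, so f = 0.03167.
ΔP = f(L/D_h)(ρV²/2) = 0.03167·45.5/0.0505·3.91 = 111.6 Pa.
ΔP = 0.112 kPa.

ΔP ≈ 0.112 kPa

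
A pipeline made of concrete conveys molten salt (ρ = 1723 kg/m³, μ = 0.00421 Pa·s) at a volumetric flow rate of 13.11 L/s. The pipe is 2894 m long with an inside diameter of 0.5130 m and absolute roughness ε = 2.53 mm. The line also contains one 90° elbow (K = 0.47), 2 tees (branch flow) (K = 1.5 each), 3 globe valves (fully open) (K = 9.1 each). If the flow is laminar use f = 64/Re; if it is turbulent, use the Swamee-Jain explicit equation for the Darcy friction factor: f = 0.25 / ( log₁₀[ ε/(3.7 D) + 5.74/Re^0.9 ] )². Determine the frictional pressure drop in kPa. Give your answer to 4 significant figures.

Q = 13.11 L/s = 13.11/1000 = 0.01311 m³/s.
Cross-sectional area A = πD²/4 = π(0.513)²/4 = 0.2067 m²; mean velocity V = Q/A = 0.01311/0.2067 = 0.06343 m/s.
Reynolds number Re = ρVD/μ = 1723 · 0.06343 · 0.513 / 0.00421 = 1.332e+04.
Re > 4000 → turbulent. Relative roughness ε/D = 0.00253/0.513 = 0.00493. Swamee-Jain: f = 0.25/(log₁₀[0.00493/3.7 + 5.74/1.332e+04^0.9])² = 0.25/(log₁₀[0.00133 + 0.00111])² = 0.25/(-2.611)² = 0.03666.
Total minor-loss coefficient ΣK = 1·0.47 + 2·1.5 + 3·9.1 = 30.8.
ΔP = [f·L/D + ΣK]·(ρV²/2) = [0.03666·2894/0.513 + 30.8]·(1723·0.06343²/2) = [206.8 + 30.8]·3.466 = 823.5 Pa.
ΔP = 823.5 Pa = 0.8235 kPa.

ΔP ≈ 0.8235 kPa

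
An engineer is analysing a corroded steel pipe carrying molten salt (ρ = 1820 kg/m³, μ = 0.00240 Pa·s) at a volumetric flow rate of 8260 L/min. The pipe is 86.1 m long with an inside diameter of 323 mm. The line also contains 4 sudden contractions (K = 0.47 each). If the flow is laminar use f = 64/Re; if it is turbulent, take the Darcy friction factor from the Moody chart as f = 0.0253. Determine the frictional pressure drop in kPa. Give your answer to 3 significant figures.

ΔP ≈ 22.2 kPa

Q = 8260 L/min = 8260/60000 = 0.1377 m³/s.
Cross-sectional area A = πD²/4 = π(0.323)²/4 = 0.08194 m²; mean velocity V = Q/A = 0.1377/0.08194 = 1.68 m/s.
Reynolds number Re = ρVD/μ = 1820 · 1.68 · 0.323 / 0.0024 = 4.115e+05.
Re > 4000 → turbulent; use the Moody-chart value f = 0.0253.
Total minor-loss coefficient ΣK = 4·0.47 = 1.88.
ΔP = [f·L/D + ΣK]·(ρV²/2) = [0.0253·86.1/0.323 + 1.88]·(1820·1.68²/2) = [6.744 + 1.88]·2569 = 2.215e+04 Pa.
ΔP = 2.215e+04 Pa = 22.2 kPa.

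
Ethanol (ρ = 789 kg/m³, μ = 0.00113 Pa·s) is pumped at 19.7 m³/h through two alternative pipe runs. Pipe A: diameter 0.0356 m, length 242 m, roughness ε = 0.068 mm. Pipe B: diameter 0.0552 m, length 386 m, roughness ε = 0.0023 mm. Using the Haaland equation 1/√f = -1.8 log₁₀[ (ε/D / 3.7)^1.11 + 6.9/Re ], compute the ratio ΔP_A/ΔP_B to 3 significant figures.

Pipe A: V = Q/A = 0.005472/0.0009954 = 5.498 m/s; Re = 1.367e+05; ε/D = 0.00191; Haaland → f = 0.02434; ΔP_A = f(L/D)(ρV²/2) = 1.973e+06 Pa.
Pipe B: V = Q/A = 0.005472/0.002393 = 2.287 m/s; Re = 8.813e+04; ε/D = 4.17e-05; Haaland → f = 0.01846; ΔP_B = f(L/D)(ρV²/2) = 2.663e+05 Pa.
ΔP_A/ΔP_B = 1.973e+06/2.663e+05 = 7.41.

ΔP_A/ΔP_B ≈ 7.41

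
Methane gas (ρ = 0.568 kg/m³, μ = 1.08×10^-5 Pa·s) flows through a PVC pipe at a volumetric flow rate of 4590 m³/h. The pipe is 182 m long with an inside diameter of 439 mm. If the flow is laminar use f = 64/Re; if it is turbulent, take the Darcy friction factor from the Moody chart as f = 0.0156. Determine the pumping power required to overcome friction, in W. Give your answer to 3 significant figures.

P ≈ 166 W

Q = 4590 m³/h = 4590/3600 = 1.275 m³/s.
Cross-sectional area A = πD²/4 = π(0.439)²/4 = 0.1514 m²; mean velocity V = Q/A = 1.275/0.1514 = 8.423 m/s.
Reynolds number Re = ρVD/μ = 0.568 · 8.423 · 0.439 / 1.08e-05 = 1.945e+05.
Re > 4000 → turbulent; use the Moody-chart value f = 0.0156.
Darcy-Weisbach: ΔP = f(L/D)(ρV²/2) = 0.0156·(182/0.439)·(0.568·8.423²/2) = 0.0156·414.6·20.15 = 130.3 Pa.
Pumping power P = QΔP = 1.275·130.3 = 166.2 W = 166 W.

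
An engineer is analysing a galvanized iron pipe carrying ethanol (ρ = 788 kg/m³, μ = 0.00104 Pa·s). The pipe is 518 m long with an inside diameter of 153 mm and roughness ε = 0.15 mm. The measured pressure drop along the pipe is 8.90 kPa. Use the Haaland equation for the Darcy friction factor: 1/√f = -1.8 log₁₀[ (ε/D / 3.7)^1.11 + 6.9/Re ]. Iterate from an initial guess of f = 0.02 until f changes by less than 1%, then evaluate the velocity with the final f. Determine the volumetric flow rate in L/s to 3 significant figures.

Q ≈ 9.90 L/s

Rearranging Darcy-Weisbach: V = √(2·ΔP·D/(f·L·ρ)). With ε/D = 0.00015/0.153 = 0.00098, iterate starting from f = 0.02:
  f = 0.02 → V = √(2·8900·0.153/(0.02·518·788)) = 0.5776 m/s; Re = ρVD/μ = 6.696e+04; f → 0.02282
  f = 0.02282 → V = 0.5407 m/s; Re = 6.268e+04; f → 0.023
Converged (Δf/f < 1%). With the final f = 0.023: V = √(2·8900·0.153/(0.023·518·788)) = 0.5386 m/s.
Q = V·A = 0.5386·(π/4·0.153²) = 0.009902 m³/s = 9.90 L/s.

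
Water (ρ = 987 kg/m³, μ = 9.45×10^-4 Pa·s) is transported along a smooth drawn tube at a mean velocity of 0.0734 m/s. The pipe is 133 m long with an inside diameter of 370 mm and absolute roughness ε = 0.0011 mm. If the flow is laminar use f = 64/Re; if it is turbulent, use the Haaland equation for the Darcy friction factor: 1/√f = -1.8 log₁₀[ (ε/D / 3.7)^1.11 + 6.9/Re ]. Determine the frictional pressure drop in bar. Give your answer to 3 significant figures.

ΔP ≈ 2.26×10^-4 bar

Reynolds number Re = ρVD/μ = 987 · 0.0734 · 0.37 / 0.000945 = 2.837e+04.
Re > 4000 → turbulent. Relative roughness ε/D = 1.1e-06/0.37 = 2.97e-06. Haaland: 1/√f = -1.8 log₁₀[(2.97e-06/3.7)^1.11 + 6.9/2.837e+04] = -1.8 log₁₀[1.72e-07 + 0.000243] = 6.505, so f = 0.02364.
Darcy-Weisbach: ΔP = f(L/D)(ρV²/2) = 0.02364·(133/0.37)·(987·0.0734²/2) = 0.02364·359.5·2.659 = 22.59 Pa.
ΔP = 22.59 Pa = 2.26×10^-4 bar.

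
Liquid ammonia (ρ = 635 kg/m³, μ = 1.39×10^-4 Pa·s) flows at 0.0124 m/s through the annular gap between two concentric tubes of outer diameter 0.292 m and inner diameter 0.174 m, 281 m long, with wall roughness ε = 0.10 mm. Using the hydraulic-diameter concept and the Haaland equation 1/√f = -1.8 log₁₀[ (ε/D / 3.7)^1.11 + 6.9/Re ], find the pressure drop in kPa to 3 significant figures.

Hydraulic diameter D_h = 4A/P = D_o - D_i = 0.292 - 0.174 = 0.118 m.
Re = ρVD_h/μ = 635·0.0124·0.118/0.000139 = 6684.
ε/D_h = 0.0001/0.118 = 0.000847; Haaland gives 1/√f = -1.8 log₁₀[9.11e-05+0.00103] = 5.309, so f = 0.03548.
ΔP = f(L/D_h)(ρV²/2) = 0.03548·281/0.118·0.04882 = 4.125 Pa.
ΔP = 0.00412 kPa.

ΔP ≈ 0.00412 kPa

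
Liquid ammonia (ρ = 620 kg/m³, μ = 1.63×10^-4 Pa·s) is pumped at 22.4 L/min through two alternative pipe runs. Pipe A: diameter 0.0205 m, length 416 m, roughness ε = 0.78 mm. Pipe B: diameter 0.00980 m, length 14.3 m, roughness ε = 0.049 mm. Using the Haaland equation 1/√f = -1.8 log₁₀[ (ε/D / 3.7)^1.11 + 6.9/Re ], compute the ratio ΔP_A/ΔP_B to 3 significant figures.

ΔP_A/ΔP_B ≈ 1.50

Pipe A: V = Q/A = 0.0003733/0.0003301 = 1.131 m/s; Re = 8.82e+04; ε/D = 0.038; Haaland → f = 0.06371; ΔP_A = f(L/D)(ρV²/2) = 5.127e+05 Pa.
Pipe B: V = Q/A = 0.0003733/7.543e-05 = 4.949 m/s; Re = 1.845e+05; ε/D = 0.005; Haaland → f = 0.0309; ΔP_B = f(L/D)(ρV²/2) = 3.424e+05 Pa.
ΔP_A/ΔP_B = 5.127e+05/3.424e+05 = 1.50.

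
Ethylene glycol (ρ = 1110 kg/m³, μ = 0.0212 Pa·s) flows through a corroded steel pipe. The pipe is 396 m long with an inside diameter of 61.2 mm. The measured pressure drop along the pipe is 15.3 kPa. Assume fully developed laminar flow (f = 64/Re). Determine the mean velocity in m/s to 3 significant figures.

V ≈ 0.213 m/s

For laminar flow, f = 64/Re with Re = ρVD/μ, so Darcy-Weisbach reduces to ΔP = 32μLV/D². Solving for V: V = ΔP·D²/(32μL) = 1.53e+04·(0.0612)²/(32·0.0212·396) = 0.2133 m/s.
Check: Re = ρVD/μ = 1110·0.2133·0.0612/0.0212 = 683.5 < 2300, so the laminar assumption holds.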